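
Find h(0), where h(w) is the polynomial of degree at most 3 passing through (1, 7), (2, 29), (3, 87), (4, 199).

Using Newton's divided-difference form:
h[1,2] = (29 - 7) / (2 - 1) = 22
h[2,3] = (87 - 29) / (3 - 2) = 58
h[3,4] = (199 - 87) / (4 - 3) = 112
h[1,2,3] = (58 - 22) / (3 - 1) = 18
h[2,3,4] = (112 - 58) / (4 - 2) = 27
h[1,2,3,4] = (27 - 18) / (4 - 1) = 3
h(0) = 7 + 22·(-1) + 18·(-1)·(-2) + 3·(-1)·(-2)·(-3) = 3

3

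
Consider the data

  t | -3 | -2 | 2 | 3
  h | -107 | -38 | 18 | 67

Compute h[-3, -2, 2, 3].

3

h[-3,-2] = (-38 - (-107)) / (-2 - (-3)) = 69
h[-2,2] = (18 - (-38)) / (2 - (-2)) = 14
h[2,3] = (67 - 18) / (3 - 2) = 49
h[-3,-2,2] = (14 - 69) / (2 - (-3)) = -11
h[-2,2,3] = (49 - 14) / (3 - (-2)) = 7
h[-3,-2,2,3] = (7 - (-11)) / (3 - (-3)) = 3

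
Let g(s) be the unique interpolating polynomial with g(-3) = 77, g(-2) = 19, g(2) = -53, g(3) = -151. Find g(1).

L_0(1) = (3)·(-1)·(-2)/[(-1)·(-5)·(-6)] = -1/5
L_1(1) = (4)·(-1)·(-2)/[(1)·(-4)·(-5)] = 2/5
L_2(1) = (4)·(3)·(-2)/[(5)·(4)·(-1)] = 6/5
L_3(1) = (4)·(3)·(-1)/[(6)·(5)·(1)] = -2/5
Sum: 77·(-1/5) + 19·(2/5) + (-53)·(6/5) + (-151)·(-2/5) = -11

-11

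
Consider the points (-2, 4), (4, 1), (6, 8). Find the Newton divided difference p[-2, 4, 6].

p[-2,4] = (1 - 4) / (4 - (-2)) = -1/2
p[4,6] = (8 - 1) / (6 - 4) = 7/2
p[-2,4,6] = (7/2 - (-1/2)) / (6 - (-2)) = 1/2

1/2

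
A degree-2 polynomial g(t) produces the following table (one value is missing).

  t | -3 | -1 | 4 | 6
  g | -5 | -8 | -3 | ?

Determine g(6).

4

The 3 known values determine g uniquely (degree ≤ 2).
L_0(6) = (7)·(2)/[(-2)·(-7)] = 1
L_1(6) = (9)·(2)/[(2)·(-5)] = -9/5
L_2(6) = (9)·(7)/[(7)·(5)] = 9/5
Sum: (-5)·(1) + (-8)·(-9/5) + (-3)·(9/5) = 4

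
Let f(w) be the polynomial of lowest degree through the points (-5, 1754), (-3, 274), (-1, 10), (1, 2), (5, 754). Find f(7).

Evaluate each Lagrange basis at w = 7:
L_0(7) = (10)·(8)·(6)·(2)/[(-2)·(-4)·(-6)·(-10)] = 2
L_1(7) = (12)·(8)·(6)·(2)/[(2)·(-2)·(-4)·(-8)] = -9
L_2(7) = (12)·(10)·(6)·(2)/[(4)·(2)·(-2)·(-6)] = 15
L_3(7) = (12)·(10)·(8)·(2)/[(6)·(4)·(2)·(-4)] = -10
L_4(7) = (12)·(10)·(8)·(6)/[(10)·(8)·(6)·(4)] = 3
Sum: 1754·(2) + 274·(-9) + 10·(15) + 2·(-10) + 754·(3) = 3434

3434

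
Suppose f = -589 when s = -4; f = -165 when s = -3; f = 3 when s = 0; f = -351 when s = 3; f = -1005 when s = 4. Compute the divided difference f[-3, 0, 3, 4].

-15

f[-3,0] = (3 - (-165)) / (0 - (-3)) = 56
f[0,3] = (-351 - 3) / (3 - 0) = -118
f[3,4] = (-1005 - (-351)) / (4 - 3) = -654
f[-3,0,3] = (-118 - 56) / (3 - (-3)) = -29
f[0,3,4] = (-654 - (-118)) / (4 - 0) = -134
f[-3,0,3,4] = (-134 - (-29)) / (4 - (-3)) = -15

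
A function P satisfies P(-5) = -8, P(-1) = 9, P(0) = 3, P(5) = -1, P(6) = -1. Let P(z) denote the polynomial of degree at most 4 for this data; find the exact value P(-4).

Evaluate each Lagrange basis at z = -4:
L_0(-4) = (-3)·(-4)·(-9)·(-10)/[(-4)·(-5)·(-10)·(-11)] = 27/55
L_1(-4) = (1)·(-4)·(-9)·(-10)/[(4)·(-1)·(-6)·(-7)] = 15/7
L_2(-4) = (1)·(-3)·(-9)·(-10)/[(5)·(1)·(-5)·(-6)] = -9/5
L_3(-4) = (1)·(-3)·(-4)·(-10)/[(10)·(6)·(5)·(-1)] = 2/5
L_4(-4) = (1)·(-3)·(-4)·(-9)/[(11)·(7)·(6)·(1)] = -18/77
Sum: (-8)·(27/55) + 9·(15/7) + 3·(-9/5) + (-1)·(2/5) + (-1)·(-18/77) = 754/77

754/77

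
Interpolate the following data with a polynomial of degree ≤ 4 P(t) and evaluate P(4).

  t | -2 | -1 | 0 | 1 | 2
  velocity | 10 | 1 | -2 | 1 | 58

Evaluate each Lagrange basis at t = 4:
L_0(4) = (5)·(4)·(3)·(2)/[(-1)·(-2)·(-3)·(-4)] = 5
L_1(4) = (6)·(4)·(3)·(2)/[(1)·(-1)·(-2)·(-3)] = -24
L_2(4) = (6)·(5)·(3)·(2)/[(2)·(1)·(-1)·(-2)] = 45
L_3(4) = (6)·(5)·(4)·(2)/[(3)·(2)·(1)·(-1)] = -40
L_4(4) = (6)·(5)·(4)·(3)/[(4)·(3)·(2)·(1)] = 15
Sum: 10·(5) + 1·(-24) + (-2)·(45) + 1·(-40) + 58·(15) = 766

766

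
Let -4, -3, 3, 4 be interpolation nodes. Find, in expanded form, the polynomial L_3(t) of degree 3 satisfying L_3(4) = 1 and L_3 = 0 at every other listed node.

L_3(t) = (t + 4)(t + 3)(t - 3) / [(8)·(7)·(1)]
       = (t^3 + 4t^2 - 9t - 36) / (56)

L_3(t) = (1/56)t^3 + (1/14)t^2 - (9/56)t - 9/14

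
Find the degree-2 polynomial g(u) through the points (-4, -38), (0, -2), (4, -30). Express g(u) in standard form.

Newton's divided differences:
g[-4,0] = (-2 - (-38)) / (0 - (-4)) = 9
g[0,4] = (-30 - (-2)) / (4 - 0) = -7
g[-4,0,4] = (-7 - 9) / (4 - (-4)) = -2
g(u) = -38 + 9·(u + 4) + (-2)·(u + 4)u
Expanding: g(u) = -2u^2 + u - 2

g(u) = -2u^2 + u - 2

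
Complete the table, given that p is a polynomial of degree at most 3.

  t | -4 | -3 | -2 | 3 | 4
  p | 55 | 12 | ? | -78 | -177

The 4 known values determine p uniquely (degree ≤ 3).
L_0(-2) = (1)·(-5)·(-6)/[(-1)·(-7)·(-8)] = -15/28
L_1(-2) = (2)·(-5)·(-6)/[(1)·(-6)·(-7)] = 10/7
L_2(-2) = (2)·(1)·(-6)/[(7)·(6)·(-1)] = 2/7
L_3(-2) = (2)·(1)·(-5)/[(8)·(7)·(1)] = -5/28
Sum: 55·(-15/28) + 12·(10/7) + (-78)·(2/7) + (-177)·(-5/28) = -3

-3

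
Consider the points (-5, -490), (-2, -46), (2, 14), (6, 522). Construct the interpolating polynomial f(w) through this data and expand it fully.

f(w) = 3w^3 - 4w^2 + 3w

Build the Lagrange basis polynomials:
L_0(w) = (w + 2)(w - 2)(w - 6) / [-231] = -(1/231)w^3 + (2/77)w^2 + (4/231)w - 8/77
L_1(w) = (w + 5)(w - 2)(w - 6) / [96] = (1/96)w^3 - (1/32)w^2 - (7/24)w + 5/8
L_2(w) = (w + 5)(w + 2)(w - 6) / [-112] = -(1/112)w^3 - (1/112)w^2 + (2/7)w + 15/28
L_3(w) = (w + 5)(w + 2)(w - 2) / [352] = (1/352)w^3 + (5/352)w^2 - (1/88)w - 5/88
f(w) = (-490)·L_0 + (-46)·L_1 + 14·L_2 + 522·L_3
  (-490)·L_0(w) = (70/33)w^3 - (140/11)w^2 - (280/33)w + 560/11
  (-46)·L_1(w) = -(23/48)w^3 + (23/16)w^2 + (161/12)w - 115/4
  14·L_2(w) = -(1/8)w^3 - (1/8)w^2 + 4w + 15/2
  522·L_3(w) = (261/176)w^3 + (1305/176)w^2 - (261/44)w - 1305/44
Adding term by term: 3w^3 - 4w^2 + 3w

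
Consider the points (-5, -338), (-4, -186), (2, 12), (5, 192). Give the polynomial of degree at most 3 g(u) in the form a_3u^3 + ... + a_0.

g(u) = 2u^3 - 3u^2 + 3u + 2

Newton's divided differences:
g[-5,-4] = (-186 - (-338)) / (-4 - (-5)) = 152
g[-4,2] = (12 - (-186)) / (2 - (-4)) = 33
g[2,5] = (192 - 12) / (5 - 2) = 60
g[-5,-4,2] = (33 - 152) / (2 - (-5)) = -17
g[-4,2,5] = (60 - 33) / (5 - (-4)) = 3
g[-5,-4,2,5] = (3 - (-17)) / (5 - (-5)) = 2
g(u) = -338 + 152·(u + 5) + (-17)·(u + 5)(u + 4) + 2·(u + 5)(u + 4)(u - 2)
Expanding: g(u) = 2u^3 - 3u^2 + 3u + 2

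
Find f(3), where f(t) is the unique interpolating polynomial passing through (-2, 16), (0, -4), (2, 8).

L_0(3) = (3)·(1)/[(-2)·(-4)] = 3/8
L_1(3) = (5)·(1)/[(2)·(-2)] = -5/4
L_2(3) = (5)·(3)/[(4)·(2)] = 15/8
Sum: 16·(3/8) + (-4)·(-5/4) + 8·(15/8) = 26

26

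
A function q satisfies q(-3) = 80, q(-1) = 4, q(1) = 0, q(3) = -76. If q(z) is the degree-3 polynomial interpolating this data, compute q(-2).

L_0(-2) = (-1)·(-3)·(-5)/[(-2)·(-4)·(-6)] = 5/16
L_1(-2) = (1)·(-3)·(-5)/[(2)·(-2)·(-4)] = 15/16
L_2(-2) = (1)·(-1)·(-5)/[(4)·(2)·(-2)] = -5/16
L_3(-2) = (1)·(-1)·(-3)/[(6)·(4)·(2)] = 1/16
Sum: 80·(5/16) + 4·(15/16) + 0 + (-76)·(1/16) = 24

24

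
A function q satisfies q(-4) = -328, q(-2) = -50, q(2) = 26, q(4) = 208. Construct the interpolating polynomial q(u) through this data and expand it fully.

q(u) = 4u^3 - 4u^2 + 3u + 4

Build the Lagrange basis polynomials:
L_0(u) = (u + 2)(u - 2)(u - 4) / [-96] = -(1/96)u^3 + (1/24)u^2 + (1/24)u - 1/6
L_1(u) = (u + 4)(u - 2)(u - 4) / [48] = (1/48)u^3 - (1/24)u^2 - (1/3)u + 2/3
L_2(u) = (u + 4)(u + 2)(u - 4) / [-48] = -(1/48)u^3 - (1/24)u^2 + (1/3)u + 2/3
L_3(u) = (u + 4)(u + 2)(u - 2) / [96] = (1/96)u^3 + (1/24)u^2 - (1/24)u - 1/6
q(u) = (-328)·L_0 + (-50)·L_1 + 26·L_2 + 208·L_3
  (-328)·L_0(u) = (41/12)u^3 - (41/3)u^2 - (41/3)u + 164/3
  (-50)·L_1(u) = -(25/24)u^3 + (25/12)u^2 + (50/3)u - 100/3
  26·L_2(u) = -(13/24)u^3 - (13/12)u^2 + (26/3)u + 52/3
  208·L_3(u) = (13/6)u^3 + (26/3)u^2 - (26/3)u - 104/3
Adding term by term: 4u^3 - 4u^2 + 3u + 4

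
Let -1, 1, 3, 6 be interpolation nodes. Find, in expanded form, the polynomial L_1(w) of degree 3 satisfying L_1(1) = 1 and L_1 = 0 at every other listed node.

L_1(w) = (1/20)w^3 - (2/5)w^2 + (9/20)w + 9/10

L_1(w) = (w + 1)(w - 3)(w - 6) / [(2)·(-2)·(-5)]
       = (w^3 - 8w^2 + 9w + 18) / (20)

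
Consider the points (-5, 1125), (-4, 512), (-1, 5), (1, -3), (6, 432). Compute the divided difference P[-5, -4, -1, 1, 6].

1

P[-5,-4] = (512 - 1125) / (-4 - (-5)) = -613
P[-4,-1] = (5 - 512) / (-1 - (-4)) = -169
P[-1,1] = (-3 - 5) / (1 - (-1)) = -4
P[1,6] = (432 - (-3)) / (6 - 1) = 87
P[-5,-4,-1] = (-169 - (-613)) / (-1 - (-5)) = 111
P[-4,-1,1] = (-4 - (-169)) / (1 - (-4)) = 33
P[-1,1,6] = (87 - (-4)) / (6 - (-1)) = 13
P[-5,-4,-1,1] = (33 - 111) / (1 - (-5)) = -13
P[-4,-1,1,6] = (13 - 33) / (6 - (-4)) = -2
P[-5,-4,-1,1,6] = (-2 - (-13)) / (6 - (-5)) = 1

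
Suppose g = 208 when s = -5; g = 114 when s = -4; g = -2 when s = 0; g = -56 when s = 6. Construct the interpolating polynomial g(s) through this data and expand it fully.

Build the Lagrange basis polynomials:
L_0(s) = (s + 4)s(s - 6) / [-55] = -(1/55)s^3 + (2/55)s^2 + (24/55)s
L_1(s) = (s + 5)s(s - 6) / [40] = (1/40)s^3 - (1/40)s^2 - (3/4)s
L_2(s) = (s + 5)(s + 4)(s - 6) / [-120] = -(1/120)s^3 - (1/40)s^2 + (17/60)s + 1
L_3(s) = (s + 5)(s + 4)s / [660] = (1/660)s^3 + (3/220)s^2 + (1/33)s
g(s) = 208·L_0 + 114·L_1 + (-2)·L_2 + (-56)·L_3
  208·L_0(s) = -(208/55)s^3 + (416/55)s^2 + (4992/55)s
  114·L_1(s) = (57/20)s^3 - (57/20)s^2 - (171/2)s
  (-2)·L_2(s) = (1/60)s^3 + (1/20)s^2 - (17/30)s - 2
  (-56)·L_3(s) = -(14/165)s^3 - (42/55)s^2 - (56/33)s
Adding term by term: -s^3 + 4s^2 + 3s - 2

g(s) = -s^3 + 4s^2 + 3s - 2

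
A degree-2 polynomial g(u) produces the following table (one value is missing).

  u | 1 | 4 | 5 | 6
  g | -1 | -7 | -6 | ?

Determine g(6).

-7/2

The 3 known values determine g uniquely (degree ≤ 2).
L_0(6) = (2)·(1)/[(-3)·(-4)] = 1/6
L_1(6) = (5)·(1)/[(3)·(-1)] = -5/3
L_2(6) = (5)·(2)/[(4)·(1)] = 5/2
Sum: (-1)·(1/6) + (-7)·(-5/3) + (-6)·(5/2) = -7/2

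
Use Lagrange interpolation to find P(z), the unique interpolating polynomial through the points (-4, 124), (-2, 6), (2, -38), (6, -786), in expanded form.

L_0(z) = (z + 2)(z - 2)(z - 6) / [-120] = -(1/120)z^3 + (1/20)z^2 + (1/30)z - 1/5
L_1(z) = (z + 4)(z - 2)(z - 6) / [64] = (1/64)z^3 - (1/16)z^2 - (5/16)z + 3/4
L_2(z) = (z + 4)(z + 2)(z - 6) / [-96] = -(1/96)z^3 + (7/24)z + 1/2
L_3(z) = (z + 4)(z + 2)(z - 2) / [320] = (1/320)z^3 + (1/80)z^2 - (1/80)z - 1/20
P(z) = 124·L_0 + 6·L_1 + (-38)·L_2 + (-786)·L_3
  124·L_0(z) = -(31/30)z^3 + (31/5)z^2 + (62/15)z - 124/5
  6·L_1(z) = (3/32)z^3 - (3/8)z^2 - (15/8)z + 9/2
  (-38)·L_2(z) = (19/48)z^3 - (133/12)z - 19
  (-786)·L_3(z) = -(393/160)z^3 - (393/40)z^2 + (393/40)z + 393/10
Adding term by term: -3z^3 - 4z^2 + z

P(z) = -3z^3 - 4z^2 + z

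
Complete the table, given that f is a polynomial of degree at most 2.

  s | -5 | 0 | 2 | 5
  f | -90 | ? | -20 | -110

0

The 3 known values determine f uniquely (degree ≤ 2).
Evaluate each Lagrange basis at s = 0:
L_0(0) = (-2)·(-5)/[(-7)·(-10)] = 1/7
L_1(0) = (5)·(-5)/[(7)·(-3)] = 25/21
L_2(0) = (5)·(-2)/[(10)·(3)] = -1/3
Sum: (-90)·(1/7) + (-20)·(25/21) + (-110)·(-1/3) = 0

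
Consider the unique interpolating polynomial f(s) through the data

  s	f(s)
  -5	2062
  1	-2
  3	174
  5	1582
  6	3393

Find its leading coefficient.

3

The leading coefficient equals the top divided difference f[-5,1,3,5,6].
f[-5,1] = (-2 - 2062) / (1 - (-5)) = -344
f[1,3] = (174 - (-2)) / (3 - 1) = 88
f[3,5] = (1582 - 174) / (5 - 3) = 704
f[5,6] = (3393 - 1582) / (6 - 5) = 1811
f[-5,1,3] = (88 - (-344)) / (3 - (-5)) = 54
f[1,3,5] = (704 - 88) / (5 - 1) = 154
f[3,5,6] = (1811 - 704) / (6 - 3) = 369
f[-5,1,3,5] = (154 - 54) / (5 - (-5)) = 10
f[1,3,5,6] = (369 - 154) / (6 - 1) = 43
f[-5,1,3,5,6] = (43 - 10) / (6 - (-5)) = 3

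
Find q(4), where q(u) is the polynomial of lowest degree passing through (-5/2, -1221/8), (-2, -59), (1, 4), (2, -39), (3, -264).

L_0(4) = (6)·(3)·(2)·(1)/[(-1/2)·(-7/2)·(-9/2)·(-11/2)] = 64/77
L_1(4) = (13/2)·(3)·(2)·(1)/[(1/2)·(-3)·(-4)·(-5)] = -13/10
L_2(4) = (13/2)·(6)·(2)·(1)/[(7/2)·(3)·(-1)·(-2)] = 26/7
L_3(4) = (13/2)·(6)·(3)·(1)/[(9/2)·(4)·(1)·(-1)] = -13/2
L_4(4) = (13/2)·(6)·(3)·(2)/[(11/2)·(5)·(2)·(1)] = 234/55
Sum: (-1221/8)·(64/77) + (-59)·(-13/10) + 4·(26/7) + (-39)·(-13/2) + (-264)·(234/55) = -905

-905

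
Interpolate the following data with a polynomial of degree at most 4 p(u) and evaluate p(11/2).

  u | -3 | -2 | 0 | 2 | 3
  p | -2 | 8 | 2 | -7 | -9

Using Newton's divided-difference form:
p[-3,-2] = (8 - (-2)) / (-2 - (-3)) = 10
p[-2,0] = (2 - 8) / (0 - (-2)) = -3
p[0,2] = (-7 - 2) / (2 - 0) = -9/2
p[2,3] = (-9 - (-7)) / (3 - 2) = -2
p[-3,-2,0] = (-3 - 10) / (0 - (-3)) = -13/3
p[-2,0,2] = (-9/2 - (-3)) / (2 - (-2)) = -3/8
p[0,2,3] = (-2 - (-9/2)) / (3 - 0) = 5/6
p[-3,-2,0,2] = (-3/8 - (-13/3)) / (2 - (-3)) = 19/24
p[-2,0,2,3] = (5/6 - (-3/8)) / (3 - (-2)) = 29/120
p[-3,-2,0,2,3] = (29/120 - 19/24) / (3 - (-3)) = -11/120
p(11/2) = -2 + 10·(17/2) + (-13/3)·(17/2)·(15/2) + (19/24)·(17/2)·(15/2)·(11/2) + (-11/120)·(17/2)·(15/2)·(11/2)·(7/2) = -3605/128

-3605/128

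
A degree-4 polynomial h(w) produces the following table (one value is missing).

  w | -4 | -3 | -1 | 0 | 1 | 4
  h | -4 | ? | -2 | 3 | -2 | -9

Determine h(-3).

-397/20

The 5 known values determine h uniquely (degree ≤ 4).
Evaluate each Lagrange basis at w = -3:
L_0(-3) = (-2)·(-3)·(-4)·(-7)/[(-3)·(-4)·(-5)·(-8)] = 7/20
L_1(-3) = (1)·(-3)·(-4)·(-7)/[(3)·(-1)·(-2)·(-5)] = 14/5
L_2(-3) = (1)·(-2)·(-4)·(-7)/[(4)·(1)·(-1)·(-4)] = -7/2
L_3(-3) = (1)·(-2)·(-3)·(-7)/[(5)·(2)·(1)·(-3)] = 7/5
L_4(-3) = (1)·(-2)·(-3)·(-4)/[(8)·(5)·(4)·(3)] = -1/20
Sum: (-4)·(7/20) + (-2)·(14/5) + 3·(-7/2) + (-2)·(7/5) + (-9)·(-1/20) = -397/20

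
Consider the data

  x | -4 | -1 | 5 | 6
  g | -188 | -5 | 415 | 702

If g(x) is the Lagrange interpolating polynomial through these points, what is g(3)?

99

Evaluate each Lagrange basis at x = 3:
L_0(3) = (4)·(-2)·(-3)/[(-3)·(-9)·(-10)] = -4/45
L_1(3) = (7)·(-2)·(-3)/[(3)·(-6)·(-7)] = 1/3
L_2(3) = (7)·(4)·(-3)/[(9)·(6)·(-1)] = 14/9
L_3(3) = (7)·(4)·(-2)/[(10)·(7)·(1)] = -4/5
Sum: (-188)·(-4/45) + (-5)·(1/3) + 415·(14/9) + 702·(-4/5) = 99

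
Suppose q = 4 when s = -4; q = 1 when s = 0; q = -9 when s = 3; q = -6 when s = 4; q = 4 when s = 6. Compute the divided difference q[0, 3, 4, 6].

-11/72

q[0,3] = (-9 - 1) / (3 - 0) = -10/3
q[3,4] = (-6 - (-9)) / (4 - 3) = 3
q[4,6] = (4 - (-6)) / (6 - 4) = 5
q[0,3,4] = (3 - (-10/3)) / (4 - 0) = 19/12
q[3,4,6] = (5 - 3) / (6 - 3) = 2/3
q[0,3,4,6] = (2/3 - 19/12) / (6 - 0) = -11/72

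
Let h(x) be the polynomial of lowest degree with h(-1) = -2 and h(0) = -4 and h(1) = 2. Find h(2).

16

Evaluate each Lagrange basis at x = 2:
L_0(2) = (2)·(1)/[(-1)·(-2)] = 1
L_1(2) = (3)·(1)/[(1)·(-1)] = -3
L_2(2) = (3)·(2)/[(2)·(1)] = 3
Sum: (-2)·(1) + (-4)·(-3) + 2·(3) = 16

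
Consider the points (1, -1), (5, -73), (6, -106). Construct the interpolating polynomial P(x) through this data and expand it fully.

L_0(x) = (x - 5)(x - 6) / [20] = (1/20)x^2 - (11/20)x + 3/2
L_1(x) = (x - 1)(x - 6) / [-4] = -(1/4)x^2 + (7/4)x - 3/2
L_2(x) = (x - 1)(x - 5) / [5] = (1/5)x^2 - (6/5)x + 1
P(x) = (-1)·L_0 + (-73)·L_1 + (-106)·L_2
  (-1)·L_0(x) = -(1/20)x^2 + (11/20)x - 3/2
  (-73)·L_1(x) = (73/4)x^2 - (511/4)x + 219/2
  (-106)·L_2(x) = -(106/5)x^2 + (636/5)x - 106
Adding term by term: -3x^2 + 2

P(x) = -3x^2 + 2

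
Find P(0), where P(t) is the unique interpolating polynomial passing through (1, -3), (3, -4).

Evaluate each Lagrange basis at t = 0:
L_0(0) = (-3)/[(-2)] = 3/2
L_1(0) = (-1)/[(2)] = -1/2
Sum: (-3)·(3/2) + (-4)·(-1/2) = -5/2

-5/2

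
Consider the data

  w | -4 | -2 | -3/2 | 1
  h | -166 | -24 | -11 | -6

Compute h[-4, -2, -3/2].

h[-4,-2] = (-24 - (-166)) / (-2 - (-4)) = 71
h[-2,-3/2] = (-11 - (-24)) / (-3/2 - (-2)) = 26
h[-4,-2,-3/2] = (26 - 71) / (-3/2 - (-4)) = -18

-18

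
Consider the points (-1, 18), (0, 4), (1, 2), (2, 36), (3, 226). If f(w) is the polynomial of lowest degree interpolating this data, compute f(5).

2034

L_0(5) = (5)·(4)·(3)·(2)/[(-1)·(-2)·(-3)·(-4)] = 5
L_1(5) = (6)·(4)·(3)·(2)/[(1)·(-1)·(-2)·(-3)] = -24
L_2(5) = (6)·(5)·(3)·(2)/[(2)·(1)·(-1)·(-2)] = 45
L_3(5) = (6)·(5)·(4)·(2)/[(3)·(2)·(1)·(-1)] = -40
L_4(5) = (6)·(5)·(4)·(3)/[(4)·(3)·(2)·(1)] = 15
Sum: 18·(5) + 4·(-24) + 2·(45) + 36·(-40) + 226·(15) = 2034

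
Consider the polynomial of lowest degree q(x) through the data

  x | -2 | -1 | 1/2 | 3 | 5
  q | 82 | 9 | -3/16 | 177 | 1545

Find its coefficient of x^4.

3

The leading coefficient equals the top divided difference q[-2,-1,1/2,3,5].
q[-2,-1] = (9 - 82) / (-1 - (-2)) = -73
q[-1,1/2] = (-3/16 - 9) / (1/2 - (-1)) = -49/8
q[1/2,3] = (177 - (-3/16)) / (3 - 1/2) = 567/8
q[3,5] = (1545 - 177) / (5 - 3) = 684
q[-2,-1,1/2] = (-49/8 - (-73)) / (1/2 - (-2)) = 107/4
q[-1,1/2,3] = (567/8 - (-49/8)) / (3 - (-1)) = 77/4
q[1/2,3,5] = (684 - 567/8) / (5 - 1/2) = 545/4
q[-2,-1,1/2,3] = (77/4 - 107/4) / (3 - (-2)) = -3/2
q[-1,1/2,3,5] = (545/4 - 77/4) / (5 - (-1)) = 39/2
q[-2,-1,1/2,3,5] = (39/2 - (-3/2)) / (5 - (-2)) = 3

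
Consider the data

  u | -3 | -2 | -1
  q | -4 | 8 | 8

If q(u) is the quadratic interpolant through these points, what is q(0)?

L_0(0) = (2)·(1)/[(-1)·(-2)] = 1
L_1(0) = (3)·(1)/[(1)·(-1)] = -3
L_2(0) = (3)·(2)/[(2)·(1)] = 3
Sum: (-4)·(1) + 8·(-3) + 8·(3) = -4

-4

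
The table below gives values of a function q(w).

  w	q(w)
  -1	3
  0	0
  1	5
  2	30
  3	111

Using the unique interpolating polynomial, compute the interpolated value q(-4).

300

L_0(-4) = (-4)·(-5)·(-6)·(-7)/[(-1)·(-2)·(-3)·(-4)] = 35
L_1(-4) = (-3)·(-5)·(-6)·(-7)/[(1)·(-1)·(-2)·(-3)] = -105
L_2(-4) = (-3)·(-4)·(-6)·(-7)/[(2)·(1)·(-1)·(-2)] = 126
L_3(-4) = (-3)·(-4)·(-5)·(-7)/[(3)·(2)·(1)·(-1)] = -70
L_4(-4) = (-3)·(-4)·(-5)·(-6)/[(4)·(3)·(2)·(1)] = 15
Sum: 3·(35) + 0 + 5·(126) + 30·(-70) + 111·(15) = 300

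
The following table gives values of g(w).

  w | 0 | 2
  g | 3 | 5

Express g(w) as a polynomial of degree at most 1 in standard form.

g(w) = w + 3

L_0(w) = (w - 2) / [-2] = -(1/2)w + 1
L_1(w) = w / [2] = (1/2)w
g(w) = 3·L_0 + 5·L_1
  3·L_0(w) = -(3/2)w + 3
  5·L_1(w) = (5/2)w
Adding term by term: w + 3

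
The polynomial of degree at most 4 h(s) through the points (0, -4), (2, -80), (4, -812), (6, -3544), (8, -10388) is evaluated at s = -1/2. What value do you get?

L_0(-1/2) = (-5/2)·(-9/2)·(-13/2)·(-17/2)/[(-2)·(-4)·(-6)·(-8)] = 3315/2048
L_1(-1/2) = (-1/2)·(-9/2)·(-13/2)·(-17/2)/[(2)·(-2)·(-4)·(-6)] = -663/512
L_2(-1/2) = (-1/2)·(-5/2)·(-13/2)·(-17/2)/[(4)·(2)·(-2)·(-4)] = 1105/1024
L_3(-1/2) = (-1/2)·(-5/2)·(-9/2)·(-17/2)/[(6)·(4)·(2)·(-2)] = -255/512
L_4(-1/2) = (-1/2)·(-5/2)·(-9/2)·(-13/2)/[(8)·(6)·(4)·(2)] = 195/2048
Sum: (-4)·(3315/2048) + (-80)·(-663/512) + (-812)·(1105/1024) + (-3544)·(-255/512) + (-10388)·(195/2048) = -25/8

-25/8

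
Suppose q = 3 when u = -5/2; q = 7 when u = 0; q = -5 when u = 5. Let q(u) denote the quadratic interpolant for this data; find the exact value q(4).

-7/15

Evaluate each Lagrange basis at u = 4:
L_0(4) = (4)·(-1)/[(-5/2)·(-15/2)] = -16/75
L_1(4) = (13/2)·(-1)/[(5/2)·(-5)] = 13/25
L_2(4) = (13/2)·(4)/[(15/2)·(5)] = 52/75
Sum: 3·(-16/75) + 7·(13/25) + (-5)·(52/75) = -7/15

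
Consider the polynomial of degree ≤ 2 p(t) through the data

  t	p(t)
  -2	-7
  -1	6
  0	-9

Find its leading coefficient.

L_0(t) = (t + 1)t / [2] = (1/2)t^2 + (1/2)t
L_1(t) = (t + 2)t / [-1] = -t^2 - 2t
L_2(t) = (t + 2)(t + 1) / [2] = (1/2)t^2 + (3/2)t + 1
p(t) = (-7)·L_0 + 6·L_1 + (-9)·L_2
Only the coefficient of t^2 is needed; take it from each L_i and combine:
(-7)·(1/2) + 6·(-1) + (-9)·(1/2) = -14

-14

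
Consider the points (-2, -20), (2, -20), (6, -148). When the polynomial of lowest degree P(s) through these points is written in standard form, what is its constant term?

Build the Lagrange basis polynomials:
L_0(s) = (s - 2)(s - 6) / [32] = (1/32)s^2 - (1/4)s + 3/8
L_1(s) = (s + 2)(s - 6) / [-16] = -(1/16)s^2 + (1/4)s + 3/4
L_2(s) = (s + 2)(s - 2) / [32] = (1/32)s^2 - 1/8
P(s) = (-20)·L_0 + (-20)·L_1 + (-148)·L_2
Only the constant term is needed; take it from each L_i and combine:
(-20)·(3/8) + (-20)·(3/4) + (-148)·(-1/8) = -4

-4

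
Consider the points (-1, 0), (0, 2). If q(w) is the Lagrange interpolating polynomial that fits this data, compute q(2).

6

L_0(2) = (2)/[(-1)] = -2
L_1(2) = (3)/[(1)] = 3
Sum: 0 + 2·(3) = 6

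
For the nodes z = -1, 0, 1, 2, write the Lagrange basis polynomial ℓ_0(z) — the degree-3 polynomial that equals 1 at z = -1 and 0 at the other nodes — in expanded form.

ℓ_0(z) = z(z - 1)(z - 2) / [(-1)·(-2)·(-3)]
       = (z^3 - 3z^2 + 2z) / (-6)

ℓ_0(z) = -(1/6)z^3 + (1/2)z^2 - (1/3)z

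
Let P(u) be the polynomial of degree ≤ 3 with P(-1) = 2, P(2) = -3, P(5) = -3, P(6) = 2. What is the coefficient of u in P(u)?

L_0(u) = (u - 2)(u - 5)(u - 6) / [-126] = -(1/126)u^3 + (13/126)u^2 - (26/63)u + 10/21
L_1(u) = (u + 1)(u - 5)(u - 6) / [36] = (1/36)u^3 - (5/18)u^2 + (19/36)u + 5/6
L_2(u) = (u + 1)(u - 2)(u - 6) / [-18] = -(1/18)u^3 + (7/18)u^2 - (2/9)u - 2/3
L_3(u) = (u + 1)(u - 2)(u - 5) / [28] = (1/28)u^3 - (3/14)u^2 + (3/28)u + 5/14
P(u) = 2·L_0 + (-3)·L_1 + (-3)·L_2 + 2·L_3
Only the coefficient of u is needed; take it from each L_i and combine:
2·(-26/63) + (-3)·(19/36) + (-3)·(-2/9) + 2·(3/28) = -55/36

-55/36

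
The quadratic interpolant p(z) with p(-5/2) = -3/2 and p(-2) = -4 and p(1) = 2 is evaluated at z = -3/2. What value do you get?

-11/2

Evaluate each Lagrange basis at z = -3/2:
L_0(-3/2) = (1/2)·(-5/2)/[(-1/2)·(-7/2)] = -5/7
L_1(-3/2) = (1)·(-5/2)/[(1/2)·(-3)] = 5/3
L_2(-3/2) = (1)·(1/2)/[(7/2)·(3)] = 1/21
Sum: (-3/2)·(-5/7) + (-4)·(5/3) + 2·(1/21) = -11/2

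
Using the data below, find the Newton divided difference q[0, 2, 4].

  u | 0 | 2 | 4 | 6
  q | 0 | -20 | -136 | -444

-12

q[0,2] = (-20 - 0) / (2 - 0) = -10
q[2,4] = (-136 - (-20)) / (4 - 2) = -58
q[0,2,4] = (-58 - (-10)) / (4 - 0) = -12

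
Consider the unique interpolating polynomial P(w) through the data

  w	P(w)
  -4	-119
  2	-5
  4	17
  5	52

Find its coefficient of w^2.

-3

L_0(w) = (w - 2)(w - 4)(w - 5) / [-432] = -(1/432)w^3 + (11/432)w^2 - (19/216)w + 5/54
L_1(w) = (w + 4)(w - 4)(w - 5) / [36] = (1/36)w^3 - (5/36)w^2 - (4/9)w + 20/9
L_2(w) = (w + 4)(w - 2)(w - 5) / [-16] = -(1/16)w^3 + (3/16)w^2 + (9/8)w - 5/2
L_3(w) = (w + 4)(w - 2)(w - 4) / [27] = (1/27)w^3 - (2/27)w^2 - (16/27)w + 32/27
P(w) = (-119)·L_0 + (-5)·L_1 + 17·L_2 + 52·L_3
Only the coefficient of w^2 is needed; take it from each L_i and combine:
(-119)·(11/432) + (-5)·(-5/36) + 17·(3/16) + 52·(-2/27) = -3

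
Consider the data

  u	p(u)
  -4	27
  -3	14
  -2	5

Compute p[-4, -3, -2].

p[-4,-3] = (14 - 27) / (-3 - (-4)) = -13
p[-3,-2] = (5 - 14) / (-2 - (-3)) = -9
p[-4,-3,-2] = (-9 - (-13)) / (-2 - (-4)) = 2

2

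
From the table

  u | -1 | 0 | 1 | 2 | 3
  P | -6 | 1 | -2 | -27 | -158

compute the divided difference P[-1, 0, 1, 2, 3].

P[-1,0] = (1 - (-6)) / (0 - (-1)) = 7
P[0,1] = (-2 - 1) / (1 - 0) = -3
P[1,2] = (-27 - (-2)) / (2 - 1) = -25
P[2,3] = (-158 - (-27)) / (3 - 2) = -131
P[-1,0,1] = (-3 - 7) / (1 - (-1)) = -5
P[0,1,2] = (-25 - (-3)) / (2 - 0) = -11
P[1,2,3] = (-131 - (-25)) / (3 - 1) = -53
P[-1,0,1,2] = (-11 - (-5)) / (2 - (-1)) = -2
P[0,1,2,3] = (-53 - (-11)) / (3 - 0) = -14
P[-1,0,1,2,3] = (-14 - (-2)) / (3 - (-1)) = -3

-3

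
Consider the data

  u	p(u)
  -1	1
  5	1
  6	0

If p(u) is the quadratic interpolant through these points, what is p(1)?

Evaluate each Lagrange basis at u = 1:
L_0(1) = (-4)·(-5)/[(-6)·(-7)] = 10/21
L_1(1) = (2)·(-5)/[(6)·(-1)] = 5/3
L_2(1) = (2)·(-4)/[(7)·(1)] = -8/7
Sum: 1·(10/21) + 1·(5/3) + 0 = 15/7

15/7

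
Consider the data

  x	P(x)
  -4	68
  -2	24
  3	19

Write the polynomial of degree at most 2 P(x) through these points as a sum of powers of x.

Newton's divided differences:
P[-4,-2] = (24 - 68) / (-2 - (-4)) = -22
P[-2,3] = (19 - 24) / (3 - (-2)) = -1
P[-4,-2,3] = (-1 - (-22)) / (3 - (-4)) = 3
P(x) = 68 + (-22)·(x + 4) + 3·(x + 4)(x + 2)
Expanding: P(x) = 3x^2 - 4x + 4

P(x) = 3x^2 - 4x + 4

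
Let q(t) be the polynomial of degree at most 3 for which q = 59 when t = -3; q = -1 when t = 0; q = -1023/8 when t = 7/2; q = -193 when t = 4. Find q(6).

-661

Evaluate each Lagrange basis at t = 6:
L_0(6) = (6)·(5/2)·(2)/[(-3)·(-13/2)·(-7)] = -20/91
L_1(6) = (9)·(5/2)·(2)/[(3)·(-7/2)·(-4)] = 15/14
L_2(6) = (9)·(6)·(2)/[(13/2)·(7/2)·(-1/2)] = -864/91
L_3(6) = (9)·(6)·(5/2)/[(7)·(4)·(1/2)] = 135/14
Sum: 59·(-20/91) + (-1)·(15/14) + (-1023/8)·(-864/91) + (-193)·(135/14) = -661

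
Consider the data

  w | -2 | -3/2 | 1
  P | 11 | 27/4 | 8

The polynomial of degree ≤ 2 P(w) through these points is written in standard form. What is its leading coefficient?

The leading coefficient equals the top divided difference P[-2,-3/2,1].
P[-2,-3/2] = (27/4 - 11) / (-3/2 - (-2)) = -17/2
P[-3/2,1] = (8 - 27/4) / (1 - (-3/2)) = 1/2
P[-2,-3/2,1] = (1/2 - (-17/2)) / (1 - (-2)) = 3

3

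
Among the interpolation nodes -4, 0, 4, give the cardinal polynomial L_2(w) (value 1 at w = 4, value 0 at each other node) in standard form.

L_2(w) = (w + 4)w / [(8)·(4)]
       = (w^2 + 4w) / (32)

L_2(w) = (1/32)w^2 + (1/8)w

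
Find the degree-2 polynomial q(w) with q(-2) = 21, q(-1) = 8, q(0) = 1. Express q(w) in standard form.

Build the Lagrange basis polynomials:
L_0(w) = (w + 1)w / [2] = (1/2)w^2 + (1/2)w
L_1(w) = (w + 2)w / [-1] = -w^2 - 2w
L_2(w) = (w + 2)(w + 1) / [2] = (1/2)w^2 + (3/2)w + 1
q(w) = 21·L_0 + 8·L_1 + 1·L_2
  21·L_0(w) = (21/2)w^2 + (21/2)w
  8·L_1(w) = -8w^2 - 16w
  1·L_2(w) = (1/2)w^2 + (3/2)w + 1
Adding term by term: 3w^2 - 4w + 1

q(w) = 3w^2 - 4w + 1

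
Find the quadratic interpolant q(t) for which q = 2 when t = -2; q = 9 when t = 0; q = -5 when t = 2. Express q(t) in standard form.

Newton's divided differences:
q[-2,0] = (9 - 2) / (0 - (-2)) = 7/2
q[0,2] = (-5 - 9) / (2 - 0) = -7
q[-2,0,2] = (-7 - 7/2) / (2 - (-2)) = -21/8
q(t) = 2 + (7/2)·(t + 2) + (-21/8)·(t + 2)t
Expanding: q(t) = -(21/8)t^2 - (7/4)t + 9

q(t) = -(21/8)t^2 - (7/4)t + 9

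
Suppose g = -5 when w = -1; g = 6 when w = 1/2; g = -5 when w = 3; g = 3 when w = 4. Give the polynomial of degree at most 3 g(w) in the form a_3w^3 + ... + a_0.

g(w) = (136/105)w^3 - (216/35)w^2 + (344/105)w + 201/35

Newton's divided differences:
g[-1,1/2] = (6 - (-5)) / (1/2 - (-1)) = 22/3
g[1/2,3] = (-5 - 6) / (3 - 1/2) = -22/5
g[3,4] = (3 - (-5)) / (4 - 3) = 8
g[-1,1/2,3] = (-22/5 - 22/3) / (3 - (-1)) = -44/15
g[1/2,3,4] = (8 - (-22/5)) / (4 - 1/2) = 124/35
g[-1,1/2,3,4] = (124/35 - (-44/15)) / (4 - (-1)) = 136/105
g(w) = -5 + (22/3)·(w + 1) + (-44/15)·(w + 1)(w - 1/2) + (136/105)·(w + 1)(w - 1/2)(w - 3)
Expanding: g(w) = (136/105)w^3 - (216/35)w^2 + (344/105)w + 201/35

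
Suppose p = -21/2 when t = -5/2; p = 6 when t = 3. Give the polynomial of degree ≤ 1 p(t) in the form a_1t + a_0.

p(t) = 3t - 3

L_0(t) = (t - 3) / [-11/2] = -(2/11)t + 6/11
L_1(t) = (t + 5/2) / [11/2] = (2/11)t + 5/11
p(t) = (-21/2)·L_0 + 6·L_1
  (-21/2)·L_0(t) = (21/11)t - 63/11
  6·L_1(t) = (12/11)t + 30/11
Adding term by term: 3t - 3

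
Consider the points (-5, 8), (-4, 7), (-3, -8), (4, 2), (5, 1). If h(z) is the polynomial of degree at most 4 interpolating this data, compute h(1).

Using Newton's divided-difference form:
h[-5,-4] = (7 - 8) / (-4 - (-5)) = -1
h[-4,-3] = (-8 - 7) / (-3 - (-4)) = -15
h[-3,4] = (2 - (-8)) / (4 - (-3)) = 10/7
h[4,5] = (1 - 2) / (5 - 4) = -1
h[-5,-4,-3] = (-15 - (-1)) / (-3 - (-5)) = -7
h[-4,-3,4] = (10/7 - (-15)) / (4 - (-4)) = 115/56
h[-3,4,5] = (-1 - 10/7) / (5 - (-3)) = -17/56
h[-5,-4,-3,4] = (115/56 - (-7)) / (4 - (-5)) = 169/168
h[-4,-3,4,5] = (-17/56 - 115/56) / (5 - (-4)) = -11/42
h[-5,-4,-3,4,5] = (-11/42 - 169/168) / (5 - (-5)) = -71/560
h(1) = 8 + (-1)·(6) + (-7)·(6)·(5) + (169/168)·(6)·(5)·(4) + (-71/560)·(6)·(5)·(4)·(-3) = -583/14

-583/14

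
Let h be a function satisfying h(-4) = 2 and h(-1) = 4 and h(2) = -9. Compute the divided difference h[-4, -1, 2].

h[-4,-1] = (4 - 2) / (-1 - (-4)) = 2/3
h[-1,2] = (-9 - 4) / (2 - (-1)) = -13/3
h[-4,-1,2] = (-13/3 - 2/3) / (2 - (-4)) = -5/6

-5/6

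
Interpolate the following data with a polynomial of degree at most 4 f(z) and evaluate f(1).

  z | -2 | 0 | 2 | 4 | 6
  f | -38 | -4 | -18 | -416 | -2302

Evaluate each Lagrange basis at z = 1:
L_0(1) = (1)·(-1)·(-3)·(-5)/[(-2)·(-4)·(-6)·(-8)] = -5/128
L_1(1) = (3)·(-1)·(-3)·(-5)/[(2)·(-2)·(-4)·(-6)] = 15/32
L_2(1) = (3)·(1)·(-3)·(-5)/[(4)·(2)·(-2)·(-4)] = 45/64
L_3(1) = (3)·(1)·(-1)·(-5)/[(6)·(4)·(2)·(-2)] = -5/32
L_4(1) = (3)·(1)·(-1)·(-3)/[(8)·(6)·(4)·(2)] = 3/128
Sum: (-38)·(-5/128) + (-4)·(15/32) + (-18)·(45/64) + (-416)·(-5/32) + (-2302)·(3/128) = -2

-2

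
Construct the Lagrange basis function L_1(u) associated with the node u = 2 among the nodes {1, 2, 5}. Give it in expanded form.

L_1(u) = (u - 1)(u - 5) / [(1)·(-3)]
       = (u^2 - 6u + 5) / (-3)

L_1(u) = -(1/3)u^2 + 2u - 5/3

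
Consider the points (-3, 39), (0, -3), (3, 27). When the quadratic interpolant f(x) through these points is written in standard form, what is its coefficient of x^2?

4

The leading coefficient equals the top divided difference f[-3,0,3].
f[-3,0] = (-3 - 39) / (0 - (-3)) = -14
f[0,3] = (27 - (-3)) / (3 - 0) = 10
f[-3,0,3] = (10 - (-14)) / (3 - (-3)) = 4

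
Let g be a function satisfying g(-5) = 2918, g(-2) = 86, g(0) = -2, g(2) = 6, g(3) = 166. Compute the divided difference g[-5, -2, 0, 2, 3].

4

g[-5,-2] = (86 - 2918) / (-2 - (-5)) = -944
g[-2,0] = (-2 - 86) / (0 - (-2)) = -44
g[0,2] = (6 - (-2)) / (2 - 0) = 4
g[2,3] = (166 - 6) / (3 - 2) = 160
g[-5,-2,0] = (-44 - (-944)) / (0 - (-5)) = 180
g[-2,0,2] = (4 - (-44)) / (2 - (-2)) = 12
g[0,2,3] = (160 - 4) / (3 - 0) = 52
g[-5,-2,0,2] = (12 - 180) / (2 - (-5)) = -24
g[-2,0,2,3] = (52 - 12) / (3 - (-2)) = 8
g[-5,-2,0,2,3] = (8 - (-24)) / (3 - (-5)) = 4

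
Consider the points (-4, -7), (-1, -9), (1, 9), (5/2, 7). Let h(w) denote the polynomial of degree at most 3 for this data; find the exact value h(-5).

1769/91

Evaluate each Lagrange basis at w = -5:
L_0(-5) = (-4)·(-6)·(-15/2)/[(-3)·(-5)·(-13/2)] = 24/13
L_1(-5) = (-1)·(-6)·(-15/2)/[(3)·(-2)·(-7/2)] = -15/7
L_2(-5) = (-1)·(-4)·(-15/2)/[(5)·(2)·(-3/2)] = 2
L_3(-5) = (-1)·(-4)·(-6)/[(13/2)·(7/2)·(3/2)] = -64/91
Sum: (-7)·(24/13) + (-9)·(-15/7) + 9·(2) + 7·(-64/91) = 1769/91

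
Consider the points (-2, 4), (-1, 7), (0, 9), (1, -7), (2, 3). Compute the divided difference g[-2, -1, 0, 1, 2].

g[-2,-1] = (7 - 4) / (-1 - (-2)) = 3
g[-1,0] = (9 - 7) / (0 - (-1)) = 2
g[0,1] = (-7 - 9) / (1 - 0) = -16
g[1,2] = (3 - (-7)) / (2 - 1) = 10
g[-2,-1,0] = (2 - 3) / (0 - (-2)) = -1/2
g[-1,0,1] = (-16 - 2) / (1 - (-1)) = -9
g[0,1,2] = (10 - (-16)) / (2 - 0) = 13
g[-2,-1,0,1] = (-9 - (-1/2)) / (1 - (-2)) = -17/6
g[-1,0,1,2] = (13 - (-9)) / (2 - (-1)) = 22/3
g[-2,-1,0,1,2] = (22/3 - (-17/6)) / (2 - (-2)) = 61/24

61/24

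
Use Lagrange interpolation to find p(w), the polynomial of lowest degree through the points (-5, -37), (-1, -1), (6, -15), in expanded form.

p(w) = -w^2 + 3w + 3

L_0(w) = (w + 1)(w - 6) / [44] = (1/44)w^2 - (5/44)w - 3/22
L_1(w) = (w + 5)(w - 6) / [-28] = -(1/28)w^2 + (1/28)w + 15/14
L_2(w) = (w + 5)(w + 1) / [77] = (1/77)w^2 + (6/77)w + 5/77
p(w) = (-37)·L_0 + (-1)·L_1 + (-15)·L_2
  (-37)·L_0(w) = -(37/44)w^2 + (185/44)w + 111/22
  (-1)·L_1(w) = (1/28)w^2 - (1/28)w - 15/14
  (-15)·L_2(w) = -(15/77)w^2 - (90/77)w - 75/77
Adding term by term: -w^2 + 3w + 3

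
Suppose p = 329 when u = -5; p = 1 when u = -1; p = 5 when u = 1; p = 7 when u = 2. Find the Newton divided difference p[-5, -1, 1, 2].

-2

p[-5,-1] = (1 - 329) / (-1 - (-5)) = -82
p[-1,1] = (5 - 1) / (1 - (-1)) = 2
p[1,2] = (7 - 5) / (2 - 1) = 2
p[-5,-1,1] = (2 - (-82)) / (1 - (-5)) = 14
p[-1,1,2] = (2 - 2) / (2 - (-1)) = 0
p[-5,-1,1,2] = (0 - 14) / (2 - (-5)) = -2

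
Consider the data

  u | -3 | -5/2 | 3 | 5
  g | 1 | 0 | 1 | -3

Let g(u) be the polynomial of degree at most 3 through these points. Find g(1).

21/55

Evaluate each Lagrange basis at u = 1:
L_0(1) = (7/2)·(-2)·(-4)/[(-1/2)·(-6)·(-8)] = -7/6
L_1(1) = (4)·(-2)·(-4)/[(1/2)·(-11/2)·(-15/2)] = 256/165
L_2(1) = (4)·(7/2)·(-4)/[(6)·(11/2)·(-2)] = 28/33
L_3(1) = (4)·(7/2)·(-2)/[(8)·(15/2)·(2)] = -7/30
Sum: 1·(-7/6) + 0 + 1·(28/33) + (-3)·(-7/30) = 21/55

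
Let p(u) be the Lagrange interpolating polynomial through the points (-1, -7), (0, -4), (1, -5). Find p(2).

-10

L_0(2) = (2)·(1)/[(-1)·(-2)] = 1
L_1(2) = (3)·(1)/[(1)·(-1)] = -3
L_2(2) = (3)·(2)/[(2)·(1)] = 3
Sum: (-7)·(1) + (-4)·(-3) + (-5)·(3) = -10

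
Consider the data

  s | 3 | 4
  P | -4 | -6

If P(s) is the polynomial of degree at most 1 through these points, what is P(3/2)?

-1

Evaluate each Lagrange basis at s = 3/2:
L_0(3/2) = (-5/2)/[(-1)] = 5/2
L_1(3/2) = (-3/2)/[(1)] = -3/2
Sum: (-4)·(5/2) + (-6)·(-3/2) = -1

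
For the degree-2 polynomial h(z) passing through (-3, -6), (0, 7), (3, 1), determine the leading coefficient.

The leading coefficient equals the top divided difference h[-3,0,3].
h[-3,0] = (7 - (-6)) / (0 - (-3)) = 13/3
h[0,3] = (1 - 7) / (3 - 0) = -2
h[-3,0,3] = (-2 - 13/3) / (3 - (-3)) = -19/18

-19/18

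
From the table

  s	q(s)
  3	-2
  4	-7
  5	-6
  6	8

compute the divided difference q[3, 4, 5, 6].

7/6

q[3,4] = (-7 - (-2)) / (4 - 3) = -5
q[4,5] = (-6 - (-7)) / (5 - 4) = 1
q[5,6] = (8 - (-6)) / (6 - 5) = 14
q[3,4,5] = (1 - (-5)) / (5 - 3) = 3
q[4,5,6] = (14 - 1) / (6 - 4) = 13/2
q[3,4,5,6] = (13/2 - 3) / (6 - 3) = 7/6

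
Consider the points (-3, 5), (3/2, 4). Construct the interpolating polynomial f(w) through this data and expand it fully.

Build the Lagrange basis polynomials:
L_0(w) = (w - 3/2) / [-9/2] = -(2/9)w + 1/3
L_1(w) = (w + 3) / [9/2] = (2/9)w + 2/3
f(w) = 5·L_0 + 4·L_1
  5·L_0(w) = -(10/9)w + 5/3
  4·L_1(w) = (8/9)w + 8/3
Adding term by term: -(2/9)w + 13/3

f(w) = -(2/9)w + 13/3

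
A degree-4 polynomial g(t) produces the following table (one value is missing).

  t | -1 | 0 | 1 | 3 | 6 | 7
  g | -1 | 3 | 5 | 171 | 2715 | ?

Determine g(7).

5015

The 5 known values determine g uniquely (degree ≤ 4).
L_0(7) = (7)·(6)·(4)·(1)/[(-1)·(-2)·(-4)·(-7)] = 3
L_1(7) = (8)·(6)·(4)·(1)/[(1)·(-1)·(-3)·(-6)] = -32/3
L_2(7) = (8)·(7)·(4)·(1)/[(2)·(1)·(-2)·(-5)] = 56/5
L_3(7) = (8)·(7)·(6)·(1)/[(4)·(3)·(2)·(-3)] = -14/3
L_4(7) = (8)·(7)·(6)·(4)/[(7)·(6)·(5)·(3)] = 32/15
Sum: (-1)·(3) + 3·(-32/3) + 5·(56/5) + 171·(-14/3) + 2715·(32/15) = 5015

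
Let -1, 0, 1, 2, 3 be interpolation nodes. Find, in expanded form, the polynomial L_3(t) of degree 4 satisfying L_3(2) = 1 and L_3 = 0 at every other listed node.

L_3(t) = -(1/6)t^4 + (1/2)t^3 + (1/6)t^2 - (1/2)t

L_3(t) = (t + 1)t(t - 1)(t - 3) / [(3)·(2)·(1)·(-1)]
       = (t^4 - 3t^3 - t^2 + 3t) / (-6)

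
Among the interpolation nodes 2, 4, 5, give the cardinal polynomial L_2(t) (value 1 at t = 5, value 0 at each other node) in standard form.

L_2(t) = (t - 2)(t - 4) / [(3)·(1)]
       = (t^2 - 6t + 8) / (3)

L_2(t) = (1/3)t^2 - 2t + 8/3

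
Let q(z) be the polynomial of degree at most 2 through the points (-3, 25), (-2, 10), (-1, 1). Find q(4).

Using Newton's divided-difference form:
q[-3,-2] = (10 - 25) / (-2 - (-3)) = -15
q[-2,-1] = (1 - 10) / (-1 - (-2)) = -9
q[-3,-2,-1] = (-9 - (-15)) / (-1 - (-3)) = 3
q(4) = 25 + (-15)·(7) + 3·(7)·(6) = 46

46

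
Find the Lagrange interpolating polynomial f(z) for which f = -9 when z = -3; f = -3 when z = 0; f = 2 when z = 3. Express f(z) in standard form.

f(z) = -(1/18)z^2 + (11/6)z - 3

L_0(z) = z(z - 3) / [18] = (1/18)z^2 - (1/6)z
L_1(z) = (z + 3)(z - 3) / [-9] = -(1/9)z^2 + 1
L_2(z) = (z + 3)z / [18] = (1/18)z^2 + (1/6)z
f(z) = (-9)·L_0 + (-3)·L_1 + 2·L_2
  (-9)·L_0(z) = -(1/2)z^2 + (3/2)z
  (-3)·L_1(z) = (1/3)z^2 - 3
  2·L_2(z) = (1/9)z^2 + (1/3)z
Adding term by term: -(1/18)z^2 + (11/6)z - 3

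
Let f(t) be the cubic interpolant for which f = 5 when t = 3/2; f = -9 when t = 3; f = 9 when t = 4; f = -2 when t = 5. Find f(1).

212/5

Using Newton's divided-difference form:
f[3/2,3] = (-9 - 5) / (3 - 3/2) = -28/3
f[3,4] = (9 - (-9)) / (4 - 3) = 18
f[4,5] = (-2 - 9) / (5 - 4) = -11
f[3/2,3,4] = (18 - (-28/3)) / (4 - 3/2) = 164/15
f[3,4,5] = (-11 - 18) / (5 - 3) = -29/2
f[3/2,3,4,5] = (-29/2 - 164/15) / (5 - 3/2) = -109/15
f(1) = 5 + (-28/3)·(-1/2) + (164/15)·(-1/2)·(-2) + (-109/15)·(-1/2)·(-2)·(-3) = 212/5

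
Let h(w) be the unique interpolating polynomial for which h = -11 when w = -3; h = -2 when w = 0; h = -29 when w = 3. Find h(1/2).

-4

Using Newton's divided-difference form:
h[-3,0] = (-2 - (-11)) / (0 - (-3)) = 3
h[0,3] = (-29 - (-2)) / (3 - 0) = -9
h[-3,0,3] = (-9 - 3) / (3 - (-3)) = -2
h(1/2) = -11 + 3·(7/2) + (-2)·(7/2)·(1/2) = -4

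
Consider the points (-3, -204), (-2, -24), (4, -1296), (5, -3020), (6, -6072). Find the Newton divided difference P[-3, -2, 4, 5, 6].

P[-3,-2] = (-24 - (-204)) / (-2 - (-3)) = 180
P[-2,4] = (-1296 - (-24)) / (4 - (-2)) = -212
P[4,5] = (-3020 - (-1296)) / (5 - 4) = -1724
P[5,6] = (-6072 - (-3020)) / (6 - 5) = -3052
P[-3,-2,4] = (-212 - 180) / (4 - (-3)) = -56
P[-2,4,5] = (-1724 - (-212)) / (5 - (-2)) = -216
P[4,5,6] = (-3052 - (-1724)) / (6 - 4) = -664
P[-3,-2,4,5] = (-216 - (-56)) / (5 - (-3)) = -20
P[-2,4,5,6] = (-664 - (-216)) / (6 - (-2)) = -56
P[-3,-2,4,5,6] = (-56 - (-20)) / (6 - (-3)) = -4

-4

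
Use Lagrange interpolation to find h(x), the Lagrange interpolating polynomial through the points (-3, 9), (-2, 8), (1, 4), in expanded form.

Build the Lagrange basis polynomials:
L_0(x) = (x + 2)(x - 1) / [4] = (1/4)x^2 + (1/4)x - 1/2
L_1(x) = (x + 3)(x - 1) / [-3] = -(1/3)x^2 - (2/3)x + 1
L_2(x) = (x + 3)(x + 2) / [12] = (1/12)x^2 + (5/12)x + 1/2
h(x) = 9·L_0 + 8·L_1 + 4·L_2
  9·L_0(x) = (9/4)x^2 + (9/4)x - 9/2
  8·L_1(x) = -(8/3)x^2 - (16/3)x + 8
  4·L_2(x) = (1/3)x^2 + (5/3)x + 2
Adding term by term: -(1/12)x^2 - (17/12)x + 11/2

h(x) = -(1/12)x^2 - (17/12)x + 11/2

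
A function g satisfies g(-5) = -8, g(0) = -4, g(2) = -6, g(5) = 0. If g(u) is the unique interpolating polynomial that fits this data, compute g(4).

Evaluate each Lagrange basis at u = 4:
L_0(4) = (4)·(2)·(-1)/[(-5)·(-7)·(-10)] = 4/175
L_1(4) = (9)·(2)·(-1)/[(5)·(-2)·(-5)] = -9/25
L_2(4) = (9)·(4)·(-1)/[(7)·(2)·(-3)] = 6/7
L_3(4) = (9)·(4)·(2)/[(10)·(5)·(3)] = 12/25
Sum: (-8)·(4/175) + (-4)·(-9/25) + (-6)·(6/7) + 0 = -136/35

-136/35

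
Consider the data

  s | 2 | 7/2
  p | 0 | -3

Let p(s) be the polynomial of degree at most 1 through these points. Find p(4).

-4

L_0(4) = (1/2)/[(-3/2)] = -1/3
L_1(4) = (2)/[(3/2)] = 4/3
Sum: 0 + (-3)·(4/3) = -4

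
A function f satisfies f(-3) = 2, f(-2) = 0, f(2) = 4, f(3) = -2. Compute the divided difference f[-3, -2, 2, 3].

-1/3

f[-3,-2] = (0 - 2) / (-2 - (-3)) = -2
f[-2,2] = (4 - 0) / (2 - (-2)) = 1
f[2,3] = (-2 - 4) / (3 - 2) = -6
f[-3,-2,2] = (1 - (-2)) / (2 - (-3)) = 3/5
f[-2,2,3] = (-6 - 1) / (3 - (-2)) = -7/5
f[-3,-2,2,3] = (-7/5 - 3/5) / (3 - (-3)) = -1/3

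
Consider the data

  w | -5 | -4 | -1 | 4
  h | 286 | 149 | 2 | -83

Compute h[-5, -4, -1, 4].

-2

h[-5,-4] = (149 - 286) / (-4 - (-5)) = -137
h[-4,-1] = (2 - 149) / (-1 - (-4)) = -49
h[-1,4] = (-83 - 2) / (4 - (-1)) = -17
h[-5,-4,-1] = (-49 - (-137)) / (-1 - (-5)) = 22
h[-4,-1,4] = (-17 - (-49)) / (4 - (-4)) = 4
h[-5,-4,-1,4] = (4 - 22) / (4 - (-5)) = -2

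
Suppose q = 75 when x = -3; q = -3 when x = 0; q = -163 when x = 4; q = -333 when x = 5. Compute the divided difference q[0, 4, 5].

-26

q[0,4] = (-163 - (-3)) / (4 - 0) = -40
q[4,5] = (-333 - (-163)) / (5 - 4) = -170
q[0,4,5] = (-170 - (-40)) / (5 - 0) = -26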